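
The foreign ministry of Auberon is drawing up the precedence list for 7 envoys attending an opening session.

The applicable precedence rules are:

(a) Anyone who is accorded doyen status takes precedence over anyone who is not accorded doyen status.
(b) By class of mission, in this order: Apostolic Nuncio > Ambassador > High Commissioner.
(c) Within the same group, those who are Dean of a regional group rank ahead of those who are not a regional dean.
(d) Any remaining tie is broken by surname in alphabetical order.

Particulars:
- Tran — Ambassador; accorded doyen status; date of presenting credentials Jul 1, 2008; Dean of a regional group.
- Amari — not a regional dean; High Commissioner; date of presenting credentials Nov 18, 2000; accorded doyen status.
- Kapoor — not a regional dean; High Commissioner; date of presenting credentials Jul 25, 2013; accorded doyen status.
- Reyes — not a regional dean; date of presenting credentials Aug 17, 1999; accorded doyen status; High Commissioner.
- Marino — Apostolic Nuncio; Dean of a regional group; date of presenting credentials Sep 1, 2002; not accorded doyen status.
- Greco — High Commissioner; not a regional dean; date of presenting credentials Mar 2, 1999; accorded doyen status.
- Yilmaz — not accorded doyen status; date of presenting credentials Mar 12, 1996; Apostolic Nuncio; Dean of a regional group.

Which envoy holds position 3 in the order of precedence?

Greco

By the first rule: Tran, Amari, Greco, Kapoor and Reyes (each accorded doyen status); then Marino and Yilmaz (both not accorded doyen status).
Among Tran, Amari, Greco, Kapoor and Reyes, by class of mission: Tran (Ambassador) before Amari, Greco, Kapoor and Reyes (High Commissioner).
Amari, Greco, Kapoor and Reyes are each not a regional dean, so the next rule applies.
Among Amari, Greco, Kapoor and Reyes, alphabetically by surname: Amari before Greco before Kapoor before Reyes.
Marino and Yilmaz are each Apostolic Nuncio, so the next rule applies.
Marino and Yilmaz are each Dean of a regional group, so the next rule applies.
Among Marino and Yilmaz, alphabetically by surname: Marino before Yilmaz.
Order: Tran, Amari, Greco, Kapoor, Reyes, Marino, Yilmaz.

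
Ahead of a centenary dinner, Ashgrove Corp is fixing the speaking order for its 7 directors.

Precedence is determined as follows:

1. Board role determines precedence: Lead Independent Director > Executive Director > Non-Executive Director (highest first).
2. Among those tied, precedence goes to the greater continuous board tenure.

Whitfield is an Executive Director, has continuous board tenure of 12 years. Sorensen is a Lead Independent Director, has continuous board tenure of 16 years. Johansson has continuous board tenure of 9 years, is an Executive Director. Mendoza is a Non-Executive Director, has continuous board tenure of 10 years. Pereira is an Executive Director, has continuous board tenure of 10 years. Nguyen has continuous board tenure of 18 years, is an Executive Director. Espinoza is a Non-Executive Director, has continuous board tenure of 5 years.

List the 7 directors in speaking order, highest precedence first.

By board role: Sorensen (Lead Independent Director); then Nguyen, Whitfield, Pereira and Johansson (Executive Director); then Mendoza and Espinoza (Non-Executive Director).
Among Nguyen, Whitfield, Pereira and Johansson, by continuous board tenure (higher first): Nguyen (18 years) before Whitfield (12 years) before Pereira (10 years) before Johansson (9 years).
Among Mendoza and Espinoza, by continuous board tenure (higher first): Mendoza (10 years) before Espinoza (5 years).
Full order: Sorensen, Nguyen, Whitfield, Pereira, Johansson, Mendoza, Espinoza.

Sorensen, Nguyen, Whitfield, Pereira, Johansson, Mendoza, Espinoza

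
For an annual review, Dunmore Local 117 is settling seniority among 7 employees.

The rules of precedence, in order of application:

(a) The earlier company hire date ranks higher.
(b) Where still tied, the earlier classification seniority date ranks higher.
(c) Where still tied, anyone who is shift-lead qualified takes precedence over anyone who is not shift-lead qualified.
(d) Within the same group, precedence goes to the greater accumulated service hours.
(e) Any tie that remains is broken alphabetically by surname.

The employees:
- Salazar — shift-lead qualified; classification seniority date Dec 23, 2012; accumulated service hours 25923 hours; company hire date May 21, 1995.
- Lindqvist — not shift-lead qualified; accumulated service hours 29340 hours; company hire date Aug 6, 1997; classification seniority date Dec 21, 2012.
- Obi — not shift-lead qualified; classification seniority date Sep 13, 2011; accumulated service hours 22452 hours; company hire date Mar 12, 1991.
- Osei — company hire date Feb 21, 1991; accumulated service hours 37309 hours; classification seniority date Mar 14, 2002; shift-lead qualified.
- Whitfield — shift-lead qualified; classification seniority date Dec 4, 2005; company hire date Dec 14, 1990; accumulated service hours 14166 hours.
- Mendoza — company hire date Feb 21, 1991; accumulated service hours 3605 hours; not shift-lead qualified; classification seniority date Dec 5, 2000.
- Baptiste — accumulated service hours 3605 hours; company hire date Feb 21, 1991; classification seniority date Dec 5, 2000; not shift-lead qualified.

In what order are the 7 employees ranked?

Whitfield, Baptiste, Mendoza, Osei, Obi, Salazar, Lindqvist

By company hire date (earlier first): Whitfield (Dec 14, 1990); then Baptiste, Mendoza and Osei (each Feb 21, 1991); then Obi (Mar 12, 1991); then Salazar (May 21, 1995); then Lindqvist (Aug 6, 1997).
Among Baptiste, Mendoza and Osei, by classification seniority date (earlier first): Baptiste and Mendoza (Dec 5, 2000) before Osei (Mar 14, 2002).
Baptiste and Mendoza are each not shift-lead qualified, so the next rule applies.
Baptiste and Mendoza both have accumulated service hours 3605 hours, so the next rule applies.
Among Baptiste and Mendoza, alphabetically by surname: Baptiste before Mendoza.
Full order: Whitfield, Baptiste, Mendoza, Osei, Obi, Salazar, Lindqvist.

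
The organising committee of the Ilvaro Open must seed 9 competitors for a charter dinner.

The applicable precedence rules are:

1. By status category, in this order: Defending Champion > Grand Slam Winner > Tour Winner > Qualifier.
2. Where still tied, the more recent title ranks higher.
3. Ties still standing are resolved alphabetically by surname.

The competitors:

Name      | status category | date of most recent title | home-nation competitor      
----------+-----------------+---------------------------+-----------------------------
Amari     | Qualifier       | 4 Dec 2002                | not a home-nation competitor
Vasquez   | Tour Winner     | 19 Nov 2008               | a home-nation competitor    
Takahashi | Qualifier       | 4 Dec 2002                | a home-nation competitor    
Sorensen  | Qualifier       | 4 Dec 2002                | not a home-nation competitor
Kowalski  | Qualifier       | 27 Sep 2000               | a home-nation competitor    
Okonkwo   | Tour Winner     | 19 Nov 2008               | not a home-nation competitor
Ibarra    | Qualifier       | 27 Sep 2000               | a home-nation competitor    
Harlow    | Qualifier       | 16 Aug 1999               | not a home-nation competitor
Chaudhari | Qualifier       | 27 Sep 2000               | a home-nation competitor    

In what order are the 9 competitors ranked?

Okonkwo, Vasquez, Amari, Sorensen, Takahashi, Chaudhari, Ibarra, Kowalski, Harlow

By status category: Okonkwo and Vasquez (Tour Winner); then Amari, Sorensen, Takahashi, Chaudhari, Ibarra, Kowalski and Harlow (Qualifier).
Okonkwo and Vasquez both have date of most recent title 19 Nov 2008, so the next rule applies.
Among Okonkwo and Vasquez, alphabetically by surname: Okonkwo before Vasquez.
Among Amari, Sorensen, Takahashi, Chaudhari, Ibarra, Kowalski and Harlow, by date of most recent title (later first): Amari, Sorensen and Takahashi (4 Dec 2002) before Chaudhari, Ibarra and Kowalski (27 Sep 2000) before Harlow (16 Aug 1999).
Among Amari, Sorensen and Takahashi, alphabetically by surname: Amari before Sorensen before Takahashi.
Among Chaudhari, Ibarra and Kowalski, alphabetically by surname: Chaudhari before Ibarra before Kowalski.
Full order: Okonkwo, Vasquez, Amari, Sorensen, Takahashi, Chaudhari, Ibarra, Kowalski, Harlow.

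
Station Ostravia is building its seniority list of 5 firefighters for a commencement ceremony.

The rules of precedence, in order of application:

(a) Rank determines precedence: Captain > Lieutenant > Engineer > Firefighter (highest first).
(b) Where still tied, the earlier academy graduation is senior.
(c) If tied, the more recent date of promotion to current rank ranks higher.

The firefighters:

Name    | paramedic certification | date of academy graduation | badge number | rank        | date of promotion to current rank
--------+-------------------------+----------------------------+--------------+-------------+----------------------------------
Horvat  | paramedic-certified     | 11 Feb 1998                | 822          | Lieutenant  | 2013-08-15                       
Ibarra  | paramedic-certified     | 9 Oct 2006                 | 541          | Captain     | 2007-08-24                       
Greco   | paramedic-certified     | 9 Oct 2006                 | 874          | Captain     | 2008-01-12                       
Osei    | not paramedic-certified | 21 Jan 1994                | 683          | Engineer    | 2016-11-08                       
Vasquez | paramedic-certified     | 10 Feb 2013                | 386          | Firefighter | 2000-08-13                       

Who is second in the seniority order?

Ibarra

By rank: Greco and Ibarra (Captain); then Horvat (Lieutenant); then Osei (Engineer); then Vasquez (Firefighter).
Greco and Ibarra both have date of academy graduation 9 Oct 2006, so the next rule applies.
Among Greco and Ibarra, by date of promotion to current rank (later first): Greco (2008-01-12) before Ibarra (2007-08-24).
Order: Greco, Ibarra, Horvat, Osei, Vasquez.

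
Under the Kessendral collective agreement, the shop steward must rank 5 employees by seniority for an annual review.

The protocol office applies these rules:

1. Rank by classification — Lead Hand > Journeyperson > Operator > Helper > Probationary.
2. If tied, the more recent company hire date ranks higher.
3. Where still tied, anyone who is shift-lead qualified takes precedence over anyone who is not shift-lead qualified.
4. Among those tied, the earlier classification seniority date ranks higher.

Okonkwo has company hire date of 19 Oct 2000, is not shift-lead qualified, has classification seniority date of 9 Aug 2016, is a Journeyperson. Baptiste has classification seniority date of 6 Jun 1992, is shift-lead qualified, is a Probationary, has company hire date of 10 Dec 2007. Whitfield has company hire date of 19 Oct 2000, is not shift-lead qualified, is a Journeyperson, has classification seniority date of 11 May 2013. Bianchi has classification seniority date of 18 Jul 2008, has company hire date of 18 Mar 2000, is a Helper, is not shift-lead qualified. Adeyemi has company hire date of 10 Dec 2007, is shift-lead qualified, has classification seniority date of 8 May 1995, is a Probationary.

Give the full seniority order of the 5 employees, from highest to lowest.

By classification: Whitfield and Okonkwo (Journeyperson); then Bianchi (Helper); then Baptiste and Adeyemi (Probationary).
Whitfield and Okonkwo both have company hire date 19 Oct 2000, so the next rule applies.
Whitfield and Okonkwo are each not shift-lead qualified, so the next rule applies.
Among Whitfield and Okonkwo, by classification seniority date (earlier first): Whitfield (11 May 2013) before Okonkwo (9 Aug 2016).
Baptiste and Adeyemi both have company hire date 10 Dec 2007, so the next rule applies.
Baptiste and Adeyemi are each shift-lead qualified, so the next rule applies.
Among Baptiste and Adeyemi, by classification seniority date (earlier first): Baptiste (6 Jun 1992) before Adeyemi (8 May 1995).
Full order: Whitfield, Okonkwo, Bianchi, Baptiste, Adeyemi.

Whitfield, Okonkwo, Bianchi, Baptiste, Adeyemi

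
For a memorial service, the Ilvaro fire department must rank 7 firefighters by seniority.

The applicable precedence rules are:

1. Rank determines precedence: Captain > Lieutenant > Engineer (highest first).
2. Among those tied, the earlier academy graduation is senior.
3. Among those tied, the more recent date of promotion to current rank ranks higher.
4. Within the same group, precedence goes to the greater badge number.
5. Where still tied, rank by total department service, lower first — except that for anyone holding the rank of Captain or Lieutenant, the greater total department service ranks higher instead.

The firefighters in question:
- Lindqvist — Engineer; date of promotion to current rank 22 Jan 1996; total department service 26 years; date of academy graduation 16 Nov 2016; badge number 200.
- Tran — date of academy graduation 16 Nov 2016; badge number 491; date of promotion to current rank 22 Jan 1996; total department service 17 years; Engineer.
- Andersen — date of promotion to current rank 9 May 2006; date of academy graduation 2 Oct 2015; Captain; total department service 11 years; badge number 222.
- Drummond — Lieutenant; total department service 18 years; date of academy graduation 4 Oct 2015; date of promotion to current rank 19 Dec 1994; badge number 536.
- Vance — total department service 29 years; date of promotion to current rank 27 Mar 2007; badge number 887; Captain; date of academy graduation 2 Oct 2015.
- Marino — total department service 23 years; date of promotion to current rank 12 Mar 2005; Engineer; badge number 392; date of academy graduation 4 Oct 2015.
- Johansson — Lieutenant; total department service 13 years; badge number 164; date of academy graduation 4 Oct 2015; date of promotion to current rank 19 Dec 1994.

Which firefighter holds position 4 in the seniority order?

Johansson

By rank: Vance and Andersen (Captain); then Drummond and Johansson (Lieutenant); then Marino, Tran and Lindqvist (Engineer).
Vance and Andersen both have date of academy graduation 2 Oct 2015, so the next rule applies.
Among Vance and Andersen, by date of promotion to current rank (later first): Vance (27 Mar 2007) before Andersen (9 May 2006).
Drummond and Johansson both have date of academy graduation 4 Oct 2015, so the next rule applies.
Drummond and Johansson both have date of promotion to current rank 19 Dec 1994, so the next rule applies.
Among Drummond and Johansson, by badge number (higher first): Drummond (536) before Johansson (164).
Among Marino, Tran and Lindqvist, by date of academy graduation (earlier first): Marino (4 Oct 2015) before Tran and Lindqvist (16 Nov 2016).
Tran and Lindqvist both have date of promotion to current rank 22 Jan 1996, so the next rule applies.
Among Tran and Lindqvist, by badge number (higher first): Tran (491) before Lindqvist (200).
Order: Vance, Andersen, Drummond, Johansson, Marino, Tran, Lindqvist.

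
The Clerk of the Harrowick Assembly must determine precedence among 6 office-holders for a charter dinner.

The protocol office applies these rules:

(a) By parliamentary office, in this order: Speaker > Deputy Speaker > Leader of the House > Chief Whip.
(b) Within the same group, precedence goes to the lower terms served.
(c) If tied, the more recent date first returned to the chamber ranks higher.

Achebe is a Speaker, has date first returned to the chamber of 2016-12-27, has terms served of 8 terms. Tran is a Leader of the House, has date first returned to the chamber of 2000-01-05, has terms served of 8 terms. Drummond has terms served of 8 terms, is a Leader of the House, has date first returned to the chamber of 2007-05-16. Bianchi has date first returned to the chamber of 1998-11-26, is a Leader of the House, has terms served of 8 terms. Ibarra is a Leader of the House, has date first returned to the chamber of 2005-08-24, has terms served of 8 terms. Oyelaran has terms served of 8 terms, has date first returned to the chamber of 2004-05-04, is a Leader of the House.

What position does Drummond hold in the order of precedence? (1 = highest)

2

By parliamentary office: Achebe (Speaker); then Drummond, Ibarra, Oyelaran, Tran and Bianchi (Leader of the House).
Drummond, Ibarra, Oyelaran, Tran and Bianchi all have terms served 8 terms, so the next rule applies.
Among Drummond, Ibarra, Oyelaran, Tran and Bianchi, by date first returned to the chamber (later first): Drummond (2007-05-16) before Ibarra (2005-08-24) before Oyelaran (2004-05-04) before Tran (2000-01-05) before Bianchi (1998-11-26).
Order: Achebe, Drummond, Ibarra, Oyelaran, Tran, Bianchi. So position 2.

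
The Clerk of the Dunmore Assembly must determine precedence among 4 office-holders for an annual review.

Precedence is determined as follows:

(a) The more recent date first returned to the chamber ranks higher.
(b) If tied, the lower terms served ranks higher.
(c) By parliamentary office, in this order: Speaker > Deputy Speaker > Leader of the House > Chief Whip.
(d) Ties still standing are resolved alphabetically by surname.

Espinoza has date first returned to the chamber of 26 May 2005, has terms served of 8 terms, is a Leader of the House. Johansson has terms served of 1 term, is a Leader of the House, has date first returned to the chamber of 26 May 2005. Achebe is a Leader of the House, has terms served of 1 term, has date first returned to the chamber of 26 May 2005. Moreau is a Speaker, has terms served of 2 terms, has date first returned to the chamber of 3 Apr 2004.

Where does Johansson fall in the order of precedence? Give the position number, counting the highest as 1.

2

By date first returned to the chamber (later first): Achebe, Johansson and Espinoza (each 26 May 2005); then Moreau (3 Apr 2004).
Among Achebe, Johansson and Espinoza, by terms served (lower first): Achebe and Johansson (1 term) before Espinoza (8 terms).
Achebe and Johansson are each Leader of the House, so the next rule applies.
Among Achebe and Johansson, alphabetically by surname: Achebe before Johansson.
Order: Achebe, Johansson, Espinoza, Moreau. So position 2.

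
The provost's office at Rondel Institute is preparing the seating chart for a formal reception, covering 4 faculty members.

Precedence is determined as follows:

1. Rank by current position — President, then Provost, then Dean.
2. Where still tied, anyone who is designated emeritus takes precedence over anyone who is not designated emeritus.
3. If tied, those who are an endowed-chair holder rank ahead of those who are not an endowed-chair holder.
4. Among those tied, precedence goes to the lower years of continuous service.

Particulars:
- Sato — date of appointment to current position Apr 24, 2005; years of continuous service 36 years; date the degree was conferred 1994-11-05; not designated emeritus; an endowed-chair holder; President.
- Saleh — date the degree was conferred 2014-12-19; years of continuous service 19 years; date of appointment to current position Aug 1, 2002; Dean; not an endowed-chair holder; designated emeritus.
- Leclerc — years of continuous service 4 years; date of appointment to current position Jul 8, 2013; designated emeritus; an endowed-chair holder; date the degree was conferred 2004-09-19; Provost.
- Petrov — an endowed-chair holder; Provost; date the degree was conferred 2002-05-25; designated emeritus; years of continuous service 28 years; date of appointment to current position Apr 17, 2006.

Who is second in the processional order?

By current position: Sato (President); then Leclerc and Petrov (Provost); then Saleh (Dean).
Leclerc and Petrov are each designated emeritus, so the next rule applies.
Leclerc and Petrov are each an endowed-chair holder, so the next rule applies.
Among Leclerc and Petrov, by years of continuous service (lower first): Leclerc (4 years) before Petrov (28 years).
Order: Sato, Leclerc, Petrov, Saleh.

Leclerc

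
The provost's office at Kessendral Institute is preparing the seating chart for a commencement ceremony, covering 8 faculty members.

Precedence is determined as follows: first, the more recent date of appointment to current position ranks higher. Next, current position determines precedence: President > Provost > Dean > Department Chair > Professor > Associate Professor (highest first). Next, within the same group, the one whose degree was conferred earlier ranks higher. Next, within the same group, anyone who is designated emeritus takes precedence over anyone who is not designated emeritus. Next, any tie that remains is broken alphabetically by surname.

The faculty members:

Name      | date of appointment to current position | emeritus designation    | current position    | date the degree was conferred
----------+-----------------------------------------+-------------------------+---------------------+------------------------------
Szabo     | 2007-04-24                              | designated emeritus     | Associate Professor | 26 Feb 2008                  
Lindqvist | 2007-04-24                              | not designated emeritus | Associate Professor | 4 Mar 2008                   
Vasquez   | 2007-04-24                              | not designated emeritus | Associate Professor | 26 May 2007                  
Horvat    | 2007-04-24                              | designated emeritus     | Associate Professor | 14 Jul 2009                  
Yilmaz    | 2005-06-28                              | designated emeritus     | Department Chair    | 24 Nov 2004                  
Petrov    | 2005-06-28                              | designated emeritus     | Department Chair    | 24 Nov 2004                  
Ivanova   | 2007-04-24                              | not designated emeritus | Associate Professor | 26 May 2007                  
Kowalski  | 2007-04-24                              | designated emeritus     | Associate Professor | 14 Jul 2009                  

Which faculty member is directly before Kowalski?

Horvat

By date of appointment to current position (later first): Ivanova, Vasquez, Szabo, Lindqvist, Horvat and Kowalski (each 2007-04-24); then Petrov and Yilmaz (both 2005-06-28).
Ivanova, Vasquez, Szabo, Lindqvist, Horvat and Kowalski are each Associate Professor, so the next rule applies.
Among Ivanova, Vasquez, Szabo, Lindqvist, Horvat and Kowalski, by date the degree was conferred (earlier first): Ivanova and Vasquez (26 May 2007) before Szabo (26 Feb 2008) before Lindqvist (4 Mar 2008) before Horvat and Kowalski (14 Jul 2009).
Ivanova and Vasquez are each not designated emeritus, so the next rule applies.
Among Ivanova and Vasquez, alphabetically by surname: Ivanova before Vasquez.
Horvat and Kowalski are each designated emeritus, so the next rule applies.
Among Horvat and Kowalski, alphabetically by surname: Horvat before Kowalski.
Petrov and Yilmaz are each Department Chair, so the next rule applies.
Petrov and Yilmaz both have date the degree was conferred 24 Nov 2004, so the next rule applies.
Petrov and Yilmaz are each designated emeritus, so the next rule applies.
Among Petrov and Yilmaz, alphabetically by surname: Petrov before Yilmaz.
Order: Ivanova, Vasquez, Szabo, Lindqvist, Horvat, Kowalski, Petrov, Yilmaz.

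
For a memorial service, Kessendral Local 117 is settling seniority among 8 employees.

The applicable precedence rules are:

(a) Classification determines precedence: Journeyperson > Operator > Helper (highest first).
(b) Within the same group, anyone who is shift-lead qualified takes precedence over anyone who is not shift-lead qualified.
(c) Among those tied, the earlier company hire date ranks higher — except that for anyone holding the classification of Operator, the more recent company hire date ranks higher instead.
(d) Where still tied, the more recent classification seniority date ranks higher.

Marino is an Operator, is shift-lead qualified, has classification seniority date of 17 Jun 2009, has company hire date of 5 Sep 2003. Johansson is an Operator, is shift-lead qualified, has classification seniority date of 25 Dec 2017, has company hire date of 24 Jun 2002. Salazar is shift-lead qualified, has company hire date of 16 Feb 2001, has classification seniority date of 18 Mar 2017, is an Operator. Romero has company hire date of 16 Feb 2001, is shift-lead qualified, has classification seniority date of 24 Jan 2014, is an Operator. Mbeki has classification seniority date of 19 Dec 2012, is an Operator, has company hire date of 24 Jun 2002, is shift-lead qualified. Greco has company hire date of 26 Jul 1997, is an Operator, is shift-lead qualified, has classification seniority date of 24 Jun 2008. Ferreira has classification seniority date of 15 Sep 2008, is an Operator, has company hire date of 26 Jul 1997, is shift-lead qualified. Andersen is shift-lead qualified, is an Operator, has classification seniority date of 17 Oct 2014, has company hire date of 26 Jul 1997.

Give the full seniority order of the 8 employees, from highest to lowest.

Marino, Johansson, Mbeki, Salazar, Romero, Andersen, Ferreira, Greco

By classification: Marino, Johansson, Mbeki, Salazar, Romero, Andersen, Ferreira and Greco (Operator).
Marino, Johansson, Mbeki, Salazar, Romero, Andersen, Ferreira and Greco are each shift-lead qualified, so the next rule applies.
Among Marino, Johansson, Mbeki, Salazar, Romero, Andersen, Ferreira and Greco, by company hire date (later first) (reversed rule for this group): Marino (5 Sep 2003) before Johansson and Mbeki (24 Jun 2002) before Salazar and Romero (16 Feb 2001) before Andersen, Ferreira and Greco (26 Jul 1997).
Among Johansson and Mbeki, by classification seniority date (later first): Johansson (25 Dec 2017) before Mbeki (19 Dec 2012).
Among Salazar and Romero, by classification seniority date (later first): Salazar (18 Mar 2017) before Romero (24 Jan 2014).
Among Andersen, Ferreira and Greco, by classification seniority date (later first): Andersen (17 Oct 2014) before Ferreira (15 Sep 2008) before Greco (24 Jun 2008).
Full order: Marino, Johansson, Mbeki, Salazar, Romero, Andersen, Ferreira, Greco.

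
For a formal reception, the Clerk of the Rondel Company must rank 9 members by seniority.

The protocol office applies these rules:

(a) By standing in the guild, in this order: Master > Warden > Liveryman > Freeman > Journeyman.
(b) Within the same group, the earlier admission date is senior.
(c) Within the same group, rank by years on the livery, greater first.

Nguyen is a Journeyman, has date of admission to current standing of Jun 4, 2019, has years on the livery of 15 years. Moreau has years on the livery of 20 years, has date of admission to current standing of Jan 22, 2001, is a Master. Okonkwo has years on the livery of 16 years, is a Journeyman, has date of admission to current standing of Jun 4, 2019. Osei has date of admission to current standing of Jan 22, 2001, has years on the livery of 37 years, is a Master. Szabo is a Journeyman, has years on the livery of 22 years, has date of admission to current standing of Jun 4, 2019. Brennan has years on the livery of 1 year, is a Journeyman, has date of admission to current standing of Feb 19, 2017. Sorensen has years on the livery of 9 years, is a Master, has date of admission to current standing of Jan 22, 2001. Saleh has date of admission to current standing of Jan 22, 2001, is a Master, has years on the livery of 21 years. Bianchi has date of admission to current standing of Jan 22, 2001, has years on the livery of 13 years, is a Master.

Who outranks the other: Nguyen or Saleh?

By standing in the guild: Osei, Saleh, Moreau, Bianchi and Sorensen (Master); then Brennan, Szabo, Okonkwo and Nguyen (Journeyman).
Osei, Saleh, Moreau, Bianchi and Sorensen all have date of admission to current standing Jan 22, 2001, so the next rule applies.
Among Osei, Saleh, Moreau, Bianchi and Sorensen, by years on the livery (higher first): Osei (37 years) before Saleh (21 years) before Moreau (20 years) before Bianchi (13 years) before Sorensen (9 years).
Among Brennan, Szabo, Okonkwo and Nguyen, by date of admission to current standing (earlier first): Brennan (Feb 19, 2017) before Szabo, Okonkwo and Nguyen (Jun 4, 2019).
Among Szabo, Okonkwo and Nguyen, by years on the livery (higher first): Szabo (22 years) before Okonkwo (16 years) before Nguyen (15 years).
So Saleh takes precedence.

Saleh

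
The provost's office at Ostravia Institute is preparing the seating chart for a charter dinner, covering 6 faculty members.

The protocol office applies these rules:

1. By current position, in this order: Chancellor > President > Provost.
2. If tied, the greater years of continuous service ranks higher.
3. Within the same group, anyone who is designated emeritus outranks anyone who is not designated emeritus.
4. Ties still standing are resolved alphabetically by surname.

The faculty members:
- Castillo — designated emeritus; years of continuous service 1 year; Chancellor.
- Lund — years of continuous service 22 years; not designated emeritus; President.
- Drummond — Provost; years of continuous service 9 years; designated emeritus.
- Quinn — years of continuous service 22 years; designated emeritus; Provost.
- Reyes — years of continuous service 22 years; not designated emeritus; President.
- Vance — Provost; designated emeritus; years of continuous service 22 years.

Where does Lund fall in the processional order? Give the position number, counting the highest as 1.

By current position: Castillo (Chancellor); then Lund and Reyes (President); then Quinn, Vance and Drummond (Provost).
Lund and Reyes both have years of continuous service 22 years, so the next rule applies.
Lund and Reyes are each not designated emeritus, so the next rule applies.
Among Lund and Reyes, alphabetically by surname: Lund before Reyes.
Among Quinn, Vance and Drummond, by years of continuous service (higher first): Quinn and Vance (22 years) before Drummond (9 years).
Quinn and Vance are each designated emeritus, so the next rule applies.
Among Quinn and Vance, alphabetically by surname: Quinn before Vance.
Order: Castillo, Lund, Reyes, Quinn, Vance, Drummond. So position 2.

2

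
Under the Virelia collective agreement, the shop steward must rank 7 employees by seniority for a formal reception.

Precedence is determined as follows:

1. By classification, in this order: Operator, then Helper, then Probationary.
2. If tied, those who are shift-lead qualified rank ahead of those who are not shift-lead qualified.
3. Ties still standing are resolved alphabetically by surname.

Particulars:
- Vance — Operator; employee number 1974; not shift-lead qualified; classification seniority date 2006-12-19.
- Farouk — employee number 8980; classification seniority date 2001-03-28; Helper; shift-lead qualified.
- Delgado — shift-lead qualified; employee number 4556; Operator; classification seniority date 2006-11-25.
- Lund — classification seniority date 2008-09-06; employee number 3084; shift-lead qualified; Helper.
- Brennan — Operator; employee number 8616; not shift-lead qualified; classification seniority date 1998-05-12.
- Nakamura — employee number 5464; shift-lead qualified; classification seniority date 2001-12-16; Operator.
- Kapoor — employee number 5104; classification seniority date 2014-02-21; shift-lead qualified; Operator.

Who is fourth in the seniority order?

Brennan

By classification: Delgado, Kapoor, Nakamura, Brennan and Vance (Operator); then Farouk and Lund (Helper).
Among Delgado, Kapoor, Nakamura, Brennan and Vance, shift-lead qualified before not shift-lead qualified: Delgado, Kapoor and Nakamura (shift-lead qualified) before Brennan and Vance (not shift-lead qualified).
Among Delgado, Kapoor and Nakamura, alphabetically by surname: Delgado before Kapoor before Nakamura.
Among Brennan and Vance, alphabetically by surname: Brennan before Vance.
Farouk and Lund are each shift-lead qualified, so the next rule applies.
Among Farouk and Lund, alphabetically by surname: Farouk before Lund.
Order: Delgado, Kapoor, Nakamura, Brennan, Vance, Farouk, Lund.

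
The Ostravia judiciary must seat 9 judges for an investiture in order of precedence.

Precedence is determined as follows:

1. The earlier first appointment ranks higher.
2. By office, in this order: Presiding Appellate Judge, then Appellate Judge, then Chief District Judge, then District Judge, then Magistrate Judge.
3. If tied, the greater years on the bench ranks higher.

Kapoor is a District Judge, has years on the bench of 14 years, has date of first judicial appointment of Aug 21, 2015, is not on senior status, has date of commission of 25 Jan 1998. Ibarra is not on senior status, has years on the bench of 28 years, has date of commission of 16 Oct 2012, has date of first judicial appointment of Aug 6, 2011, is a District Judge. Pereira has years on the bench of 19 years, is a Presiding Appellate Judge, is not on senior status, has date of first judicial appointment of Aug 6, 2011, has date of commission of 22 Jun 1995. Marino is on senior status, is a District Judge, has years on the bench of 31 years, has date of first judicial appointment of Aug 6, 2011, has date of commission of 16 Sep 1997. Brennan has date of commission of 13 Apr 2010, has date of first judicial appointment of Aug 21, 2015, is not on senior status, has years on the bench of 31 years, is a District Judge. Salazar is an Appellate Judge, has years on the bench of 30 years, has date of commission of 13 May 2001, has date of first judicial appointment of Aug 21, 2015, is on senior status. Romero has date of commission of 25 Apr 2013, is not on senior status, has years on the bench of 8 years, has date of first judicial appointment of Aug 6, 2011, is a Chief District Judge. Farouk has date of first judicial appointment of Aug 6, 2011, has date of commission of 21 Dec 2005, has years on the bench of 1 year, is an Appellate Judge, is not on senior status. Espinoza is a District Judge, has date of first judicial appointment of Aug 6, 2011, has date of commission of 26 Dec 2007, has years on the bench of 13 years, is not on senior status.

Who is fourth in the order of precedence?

Marino

By date of first judicial appointment (earlier first): Pereira, Farouk, Romero, Marino, Ibarra and Espinoza (each Aug 6, 2011); then Salazar, Brennan and Kapoor (each Aug 21, 2015).
Among Pereira, Farouk, Romero, Marino, Ibarra and Espinoza, by office: Pereira (Presiding Appellate Judge) before Farouk (Appellate Judge) before Romero (Chief District Judge) before Marino, Ibarra and Espinoza (District Judge).
Among Marino, Ibarra and Espinoza, by years on the bench (higher first): Marino (31 years) before Ibarra (28 years) before Espinoza (13 years).
Among Salazar, Brennan and Kapoor, by office: Salazar (Appellate Judge) before Brennan and Kapoor (District Judge).
Among Brennan and Kapoor, by years on the bench (higher first): Brennan (31 years) before Kapoor (14 years).
Order: Pereira, Farouk, Romero, Marino, Ibarra, Espinoza, Salazar, Brennan, Kapoor.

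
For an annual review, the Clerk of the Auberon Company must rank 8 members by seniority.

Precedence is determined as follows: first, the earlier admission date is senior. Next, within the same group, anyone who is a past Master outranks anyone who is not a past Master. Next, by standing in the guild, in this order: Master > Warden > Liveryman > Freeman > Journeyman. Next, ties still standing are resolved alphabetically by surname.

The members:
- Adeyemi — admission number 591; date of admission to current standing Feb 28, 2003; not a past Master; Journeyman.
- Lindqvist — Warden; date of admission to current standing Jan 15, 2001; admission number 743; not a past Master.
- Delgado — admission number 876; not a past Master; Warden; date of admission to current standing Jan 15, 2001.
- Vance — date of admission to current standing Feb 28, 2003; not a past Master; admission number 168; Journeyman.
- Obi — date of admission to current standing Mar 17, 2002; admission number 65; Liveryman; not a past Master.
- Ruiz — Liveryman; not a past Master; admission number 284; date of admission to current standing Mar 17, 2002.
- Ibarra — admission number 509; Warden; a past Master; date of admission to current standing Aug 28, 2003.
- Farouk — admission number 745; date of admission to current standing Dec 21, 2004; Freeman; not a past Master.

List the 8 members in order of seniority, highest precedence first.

Delgado, Lindqvist, Obi, Ruiz, Adeyemi, Vance, Ibarra, Farouk

By date of admission to current standing (earlier first): Delgado and Lindqvist (both Jan 15, 2001); then Obi and Ruiz (both Mar 17, 2002); then Adeyemi and Vance (both Feb 28, 2003); then Ibarra (Aug 28, 2003); then Farouk (Dec 21, 2004).
Delgado and Lindqvist are each not a past Master, so the next rule applies.
Delgado and Lindqvist are each Warden, so the next rule applies.
Among Delgado and Lindqvist, alphabetically by surname: Delgado before Lindqvist.
Obi and Ruiz are each not a past Master, so the next rule applies.
Obi and Ruiz are each Liveryman, so the next rule applies.
Among Obi and Ruiz, alphabetically by surname: Obi before Ruiz.
Adeyemi and Vance are each not a past Master, so the next rule applies.
Adeyemi and Vance are each Journeyman, so the next rule applies.
Among Adeyemi and Vance, alphabetically by surname: Adeyemi before Vance.
Full order: Delgado, Lindqvist, Obi, Ruiz, Adeyemi, Vance, Ibarra, Farouk.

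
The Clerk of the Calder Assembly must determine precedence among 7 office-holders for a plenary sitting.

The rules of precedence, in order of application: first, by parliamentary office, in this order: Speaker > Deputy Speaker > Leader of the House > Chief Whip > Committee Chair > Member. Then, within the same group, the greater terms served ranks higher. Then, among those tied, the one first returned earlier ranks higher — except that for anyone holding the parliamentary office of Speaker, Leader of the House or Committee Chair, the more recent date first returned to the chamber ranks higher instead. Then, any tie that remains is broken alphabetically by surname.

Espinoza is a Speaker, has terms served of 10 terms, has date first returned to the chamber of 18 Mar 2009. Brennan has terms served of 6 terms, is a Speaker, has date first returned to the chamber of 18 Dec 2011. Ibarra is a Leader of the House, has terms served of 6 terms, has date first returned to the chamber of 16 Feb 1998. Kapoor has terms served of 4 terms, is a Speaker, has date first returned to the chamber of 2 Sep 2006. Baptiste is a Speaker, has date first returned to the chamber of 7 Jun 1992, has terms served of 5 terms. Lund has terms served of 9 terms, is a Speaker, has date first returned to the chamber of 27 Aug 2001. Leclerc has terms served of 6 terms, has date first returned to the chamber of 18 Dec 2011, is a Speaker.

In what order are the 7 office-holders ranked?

By parliamentary office: Espinoza, Lund, Brennan, Leclerc, Baptiste and Kapoor (Speaker); then Ibarra (Leader of the House).
Among Espinoza, Lund, Brennan, Leclerc, Baptiste and Kapoor, by terms served (higher first): Espinoza (10 terms) before Lund (9 terms) before Brennan and Leclerc (6 terms) before Baptiste (5 terms) before Kapoor (4 terms).
Brennan and Leclerc both have date first returned to the chamber 18 Dec 2011, so the next rule applies.
Among Brennan and Leclerc, alphabetically by surname: Brennan before Leclerc.
Full order: Espinoza, Lund, Brennan, Leclerc, Baptiste, Kapoor, Ibarra.

Espinoza, Lund, Brennan, Leclerc, Baptiste, Kapoor, Ibarra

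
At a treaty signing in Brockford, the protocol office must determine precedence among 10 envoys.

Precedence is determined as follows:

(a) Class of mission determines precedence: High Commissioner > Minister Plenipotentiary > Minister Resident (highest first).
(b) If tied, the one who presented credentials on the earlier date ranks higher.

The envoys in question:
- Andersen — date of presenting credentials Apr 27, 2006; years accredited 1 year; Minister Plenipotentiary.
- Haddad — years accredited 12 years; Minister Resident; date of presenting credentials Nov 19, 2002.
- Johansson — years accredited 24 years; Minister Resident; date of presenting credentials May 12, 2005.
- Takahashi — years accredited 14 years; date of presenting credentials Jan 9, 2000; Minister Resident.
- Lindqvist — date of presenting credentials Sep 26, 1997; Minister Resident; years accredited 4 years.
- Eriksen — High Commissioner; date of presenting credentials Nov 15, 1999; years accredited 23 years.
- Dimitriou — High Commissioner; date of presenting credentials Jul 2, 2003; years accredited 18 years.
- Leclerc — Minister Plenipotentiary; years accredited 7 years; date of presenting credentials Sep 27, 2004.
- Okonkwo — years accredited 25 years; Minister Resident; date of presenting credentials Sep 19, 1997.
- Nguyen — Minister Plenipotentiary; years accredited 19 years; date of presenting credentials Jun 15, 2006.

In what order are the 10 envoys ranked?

Eriksen, Dimitriou, Leclerc, Andersen, Nguyen, Okonkwo, Lindqvist, Takahashi, Haddad, Johansson

By class of mission: Eriksen and Dimitriou (High Commissioner); then Leclerc, Andersen and Nguyen (Minister Plenipotentiary); then Okonkwo, Lindqvist, Takahashi, Haddad and Johansson (Minister Resident).
Among Eriksen and Dimitriou, by date of presenting credentials (earlier first): Eriksen (Nov 15, 1999) before Dimitriou (Jul 2, 2003).
Among Leclerc, Andersen and Nguyen, by date of presenting credentials (earlier first): Leclerc (Sep 27, 2004) before Andersen (Apr 27, 2006) before Nguyen (Jun 15, 2006).
Among Okonkwo, Lindqvist, Takahashi, Haddad and Johansson, by date of presenting credentials (earlier first): Okonkwo (Sep 19, 1997) before Lindqvist (Sep 26, 1997) before Takahashi (Jan 9, 2000) before Haddad (Nov 19, 2002) before Johansson (May 12, 2005).
Full order: Eriksen, Dimitriou, Leclerc, Andersen, Nguyen, Okonkwo, Lindqvist, Takahashi, Haddad, Johansson.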